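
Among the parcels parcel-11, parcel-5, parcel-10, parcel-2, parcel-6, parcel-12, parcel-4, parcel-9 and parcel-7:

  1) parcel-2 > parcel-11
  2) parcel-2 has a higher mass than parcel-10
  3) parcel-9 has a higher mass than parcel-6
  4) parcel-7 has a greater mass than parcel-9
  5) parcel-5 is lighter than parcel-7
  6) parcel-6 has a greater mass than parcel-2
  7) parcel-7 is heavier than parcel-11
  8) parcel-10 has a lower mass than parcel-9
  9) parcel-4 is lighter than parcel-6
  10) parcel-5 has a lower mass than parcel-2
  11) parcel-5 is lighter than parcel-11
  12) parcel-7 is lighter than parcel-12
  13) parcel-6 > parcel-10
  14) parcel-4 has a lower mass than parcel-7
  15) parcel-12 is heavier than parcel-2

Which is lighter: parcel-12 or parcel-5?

parcel-5

parcel-5 < parcel-11 and parcel-11 < parcel-2 give parcel-5 < parcel-2.
Then parcel-2 < parcel-6 extends the chain to parcel-6.
Then parcel-6 < parcel-9 extends the chain to parcel-9.
With parcel-9 < parcel-7: parcel-5 < parcel-11 < parcel-2 < parcel-6 < parcel-9 < parcel-7.
Then parcel-7 < parcel-12 extends the chain to parcel-12.
So parcel-5 < parcel-12; parcel-5 is the lighter of the two.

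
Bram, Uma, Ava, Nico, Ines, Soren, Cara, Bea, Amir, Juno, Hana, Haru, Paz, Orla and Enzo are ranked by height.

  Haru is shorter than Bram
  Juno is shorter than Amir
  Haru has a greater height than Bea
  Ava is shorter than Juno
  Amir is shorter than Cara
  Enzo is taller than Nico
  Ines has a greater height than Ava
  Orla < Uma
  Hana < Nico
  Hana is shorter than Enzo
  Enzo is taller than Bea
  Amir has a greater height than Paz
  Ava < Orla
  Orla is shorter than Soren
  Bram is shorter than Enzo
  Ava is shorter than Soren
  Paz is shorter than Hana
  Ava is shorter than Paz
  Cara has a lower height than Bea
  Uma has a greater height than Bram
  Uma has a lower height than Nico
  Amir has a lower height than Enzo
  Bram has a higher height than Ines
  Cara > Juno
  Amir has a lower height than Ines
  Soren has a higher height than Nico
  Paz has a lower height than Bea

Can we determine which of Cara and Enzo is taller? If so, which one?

Cara < Bea and Bea < Haru give Cara < Haru.
With Haru < Bram: Cara < Bea < Haru < Bram.
Then Bram < Uma extends the chain to Uma.
Then Uma < Nico extends the chain to Nico.
Then Nico < Enzo extends the chain to Enzo.
So Enzo is taller.

Enzo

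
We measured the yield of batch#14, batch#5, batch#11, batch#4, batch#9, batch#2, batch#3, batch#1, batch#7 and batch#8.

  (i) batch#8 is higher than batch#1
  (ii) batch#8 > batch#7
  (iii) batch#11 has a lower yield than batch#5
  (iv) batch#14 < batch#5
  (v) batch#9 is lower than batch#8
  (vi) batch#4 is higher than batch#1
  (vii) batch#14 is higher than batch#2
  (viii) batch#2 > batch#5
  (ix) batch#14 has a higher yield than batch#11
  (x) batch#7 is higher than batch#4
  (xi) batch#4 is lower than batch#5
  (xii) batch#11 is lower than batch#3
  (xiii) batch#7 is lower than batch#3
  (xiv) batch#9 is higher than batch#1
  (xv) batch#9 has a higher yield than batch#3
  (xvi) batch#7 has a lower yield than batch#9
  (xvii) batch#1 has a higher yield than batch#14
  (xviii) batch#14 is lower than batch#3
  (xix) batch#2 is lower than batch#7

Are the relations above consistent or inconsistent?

We have batch#2 < batch#14 stated directly, yet also batch#14 < batch#1 < batch#4 < batch#5 < batch#2 by chaining the others — so batch#14 < batch#2. Contradiction.

inconsistent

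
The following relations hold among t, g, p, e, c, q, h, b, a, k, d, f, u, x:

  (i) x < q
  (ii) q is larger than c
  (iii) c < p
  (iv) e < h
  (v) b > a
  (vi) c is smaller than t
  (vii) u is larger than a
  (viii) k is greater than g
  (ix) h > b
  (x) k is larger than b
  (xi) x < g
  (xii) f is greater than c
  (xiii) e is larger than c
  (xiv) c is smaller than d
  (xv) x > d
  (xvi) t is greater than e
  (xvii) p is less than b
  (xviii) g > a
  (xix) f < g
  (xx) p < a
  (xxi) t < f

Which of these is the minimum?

c

Chaining upward from c: directly above it, p, e, t, f, d, q; then a, b, h, x, g; then u, k.
That covers every other element, and nothing is given below c, so c is the minimum.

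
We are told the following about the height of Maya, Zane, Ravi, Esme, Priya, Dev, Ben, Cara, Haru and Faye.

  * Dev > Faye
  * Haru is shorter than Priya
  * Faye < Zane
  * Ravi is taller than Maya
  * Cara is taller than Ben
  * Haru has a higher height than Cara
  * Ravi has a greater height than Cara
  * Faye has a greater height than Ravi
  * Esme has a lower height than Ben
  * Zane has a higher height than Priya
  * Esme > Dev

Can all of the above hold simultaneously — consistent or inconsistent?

Chaining the given relations yields Ravi < Faye < Dev < Esme < Ben < Cara, so Ravi < Cara. But one relation states Cara < Ravi. These cannot both hold.

inconsistent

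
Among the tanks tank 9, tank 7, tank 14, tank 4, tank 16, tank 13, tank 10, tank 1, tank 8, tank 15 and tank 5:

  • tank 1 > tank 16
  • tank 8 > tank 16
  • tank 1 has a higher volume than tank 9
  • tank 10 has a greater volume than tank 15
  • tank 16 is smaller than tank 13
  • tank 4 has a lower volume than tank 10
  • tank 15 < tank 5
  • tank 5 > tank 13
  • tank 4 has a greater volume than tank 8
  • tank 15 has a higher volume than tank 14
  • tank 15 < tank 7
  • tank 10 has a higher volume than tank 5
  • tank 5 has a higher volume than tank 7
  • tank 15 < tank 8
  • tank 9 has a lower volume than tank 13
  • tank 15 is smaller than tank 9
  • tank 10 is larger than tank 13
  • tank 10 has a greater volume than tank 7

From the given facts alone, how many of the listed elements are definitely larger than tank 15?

Directly above tank 15: tank 9, tank 8, tank 7, tank 5, tank 10.
One step further: tank 13, tank 1, tank 4 (8 so far).
No other element is forced above tank 15 by the given relations, so the count is 8.

8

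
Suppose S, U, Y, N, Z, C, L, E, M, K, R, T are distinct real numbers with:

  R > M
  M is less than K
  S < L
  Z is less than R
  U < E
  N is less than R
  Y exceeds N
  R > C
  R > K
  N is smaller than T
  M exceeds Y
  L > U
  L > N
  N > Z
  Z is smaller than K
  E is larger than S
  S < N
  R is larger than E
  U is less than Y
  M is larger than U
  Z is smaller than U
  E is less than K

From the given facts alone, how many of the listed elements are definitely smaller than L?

The elements the relations force below L are Z, S, N, U — no chain reaches any other.
That is 4.

4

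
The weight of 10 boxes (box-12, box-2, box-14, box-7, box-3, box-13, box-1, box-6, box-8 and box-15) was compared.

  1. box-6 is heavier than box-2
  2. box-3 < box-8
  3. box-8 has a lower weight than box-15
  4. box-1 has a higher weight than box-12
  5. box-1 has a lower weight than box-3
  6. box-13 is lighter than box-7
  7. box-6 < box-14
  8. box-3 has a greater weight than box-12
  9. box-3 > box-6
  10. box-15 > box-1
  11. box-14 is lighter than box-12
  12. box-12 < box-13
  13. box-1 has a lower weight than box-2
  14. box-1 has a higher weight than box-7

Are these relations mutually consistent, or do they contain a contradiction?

Chaining the given relations yields box-14 < box-12 < box-13 < box-7 < box-1 < box-2 < box-6, so box-14 < box-6. But one relation states box-6 < box-14. These cannot both hold.

inconsistent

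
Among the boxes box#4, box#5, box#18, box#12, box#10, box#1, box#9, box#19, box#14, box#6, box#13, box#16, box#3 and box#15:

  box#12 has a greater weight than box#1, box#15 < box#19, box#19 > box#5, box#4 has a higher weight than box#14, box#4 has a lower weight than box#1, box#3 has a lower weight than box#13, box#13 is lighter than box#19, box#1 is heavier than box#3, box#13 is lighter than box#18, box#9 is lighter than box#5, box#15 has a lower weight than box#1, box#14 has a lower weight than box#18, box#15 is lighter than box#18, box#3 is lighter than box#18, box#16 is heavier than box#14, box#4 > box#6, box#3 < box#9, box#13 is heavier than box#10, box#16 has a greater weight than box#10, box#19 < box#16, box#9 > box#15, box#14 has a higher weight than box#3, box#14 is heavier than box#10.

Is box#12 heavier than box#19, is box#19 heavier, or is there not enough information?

Following every chain through box#12: below box#12 we get box#15, box#3, box#10, box#6, box#14, box#4, box#1.
box#19 is not reached, and no chain runs the other way from box#19 to box#12.
So the given relations leave the order of box#12 and box#19 undetermined.

undetermined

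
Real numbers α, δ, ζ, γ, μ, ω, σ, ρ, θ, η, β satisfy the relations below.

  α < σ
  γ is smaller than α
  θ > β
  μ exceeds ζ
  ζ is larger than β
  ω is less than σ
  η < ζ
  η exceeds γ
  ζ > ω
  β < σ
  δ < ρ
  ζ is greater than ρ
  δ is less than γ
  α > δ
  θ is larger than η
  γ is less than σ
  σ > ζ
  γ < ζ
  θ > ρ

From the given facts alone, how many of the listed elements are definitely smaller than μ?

7

The elements the relations force below μ are β, δ, γ, ρ, ω, η, ζ — no chain reaches any other.
That is 7.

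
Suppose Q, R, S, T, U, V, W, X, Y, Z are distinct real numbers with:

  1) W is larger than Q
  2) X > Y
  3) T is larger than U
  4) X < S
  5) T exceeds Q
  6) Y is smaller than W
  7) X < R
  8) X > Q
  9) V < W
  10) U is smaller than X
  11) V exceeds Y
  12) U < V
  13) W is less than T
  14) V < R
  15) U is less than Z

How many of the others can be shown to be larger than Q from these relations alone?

5

The elements the relations force above Q are X, R, W, S, T — no chain reaches any other.
That is 5.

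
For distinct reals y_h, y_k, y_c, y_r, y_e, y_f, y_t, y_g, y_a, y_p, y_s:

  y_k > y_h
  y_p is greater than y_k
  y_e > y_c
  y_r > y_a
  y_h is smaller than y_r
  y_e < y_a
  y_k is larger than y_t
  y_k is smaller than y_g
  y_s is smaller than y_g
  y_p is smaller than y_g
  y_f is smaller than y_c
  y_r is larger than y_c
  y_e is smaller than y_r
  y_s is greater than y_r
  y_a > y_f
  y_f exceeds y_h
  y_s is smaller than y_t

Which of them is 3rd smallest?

The consecutive relations fix a unique order: y_h < y_f < y_c < y_e < y_a < y_r < y_s < y_t < y_k < y_p < y_g.
The 3rd smallest is y_c.

y_c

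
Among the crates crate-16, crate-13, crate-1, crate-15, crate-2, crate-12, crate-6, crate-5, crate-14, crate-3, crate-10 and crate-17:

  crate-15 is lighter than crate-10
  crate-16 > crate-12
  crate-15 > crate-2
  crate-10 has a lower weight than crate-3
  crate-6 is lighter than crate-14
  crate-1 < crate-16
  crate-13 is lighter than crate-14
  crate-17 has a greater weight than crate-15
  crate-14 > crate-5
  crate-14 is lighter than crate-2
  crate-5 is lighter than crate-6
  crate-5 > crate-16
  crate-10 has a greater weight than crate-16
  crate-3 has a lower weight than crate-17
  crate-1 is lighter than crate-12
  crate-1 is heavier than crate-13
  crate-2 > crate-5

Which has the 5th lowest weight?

crate-5

Chaining the given pairs: crate-13 < crate-1 < crate-12 < crate-16 < crate-5 < crate-6 < crate-14 < crate-2 < crate-15 < crate-10 < crate-3 < crate-17.
Counting 5 from the smallest end gives crate-5.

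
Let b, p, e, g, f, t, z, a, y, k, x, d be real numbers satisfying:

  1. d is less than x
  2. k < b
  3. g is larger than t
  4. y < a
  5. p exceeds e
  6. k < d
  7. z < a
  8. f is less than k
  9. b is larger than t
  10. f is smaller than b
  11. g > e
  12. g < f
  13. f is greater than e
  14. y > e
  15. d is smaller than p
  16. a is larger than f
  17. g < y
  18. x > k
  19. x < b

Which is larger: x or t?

t < g and g < f give t < f.
Then f < k extends the chain to k.
Then k < d extends the chain to d.
With d < x: t < g < f < k < d < x.
So t < x; x is the larger of the two.

x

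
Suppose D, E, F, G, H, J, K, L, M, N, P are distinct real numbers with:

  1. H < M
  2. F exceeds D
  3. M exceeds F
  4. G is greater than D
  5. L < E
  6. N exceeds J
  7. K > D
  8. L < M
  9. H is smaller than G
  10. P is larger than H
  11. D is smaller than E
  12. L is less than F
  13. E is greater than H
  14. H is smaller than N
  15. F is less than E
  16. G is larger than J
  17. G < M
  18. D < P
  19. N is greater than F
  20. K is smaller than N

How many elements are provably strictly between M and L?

The relations place L below M. An element lies strictly between them when it is forced above L and also forced below M.
Above L: {F, N, E}. Below M: {D, H, J, F, G}.
Intersection: {F} — 1.

1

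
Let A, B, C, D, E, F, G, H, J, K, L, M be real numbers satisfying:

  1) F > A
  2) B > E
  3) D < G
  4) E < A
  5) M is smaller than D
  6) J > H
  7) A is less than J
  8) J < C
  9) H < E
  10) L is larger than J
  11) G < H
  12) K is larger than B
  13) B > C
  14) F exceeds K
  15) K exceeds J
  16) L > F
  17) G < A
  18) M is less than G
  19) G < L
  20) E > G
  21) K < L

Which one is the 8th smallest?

Piecing the relations together gives one ordering: M < D < G < H < E < A < J < C < B < K < F < L.
Counting 8 from the smallest end gives C.

C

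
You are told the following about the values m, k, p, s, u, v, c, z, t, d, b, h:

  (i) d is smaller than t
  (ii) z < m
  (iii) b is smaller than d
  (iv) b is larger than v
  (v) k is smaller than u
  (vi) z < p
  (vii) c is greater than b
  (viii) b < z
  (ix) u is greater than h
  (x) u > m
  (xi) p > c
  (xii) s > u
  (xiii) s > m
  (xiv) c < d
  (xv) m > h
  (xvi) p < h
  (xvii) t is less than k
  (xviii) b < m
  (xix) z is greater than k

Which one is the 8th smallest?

The consecutive relations fix a unique order: v < b < c < d < t < k < z < p < h < m < u < s.
Counting 8 from the smallest end gives p.

p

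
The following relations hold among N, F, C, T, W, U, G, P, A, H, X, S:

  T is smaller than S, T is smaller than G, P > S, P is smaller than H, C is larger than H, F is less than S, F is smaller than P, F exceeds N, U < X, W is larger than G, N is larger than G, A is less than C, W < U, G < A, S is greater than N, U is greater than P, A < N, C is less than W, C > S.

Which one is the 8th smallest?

Chaining the given pairs: T < G < A < N < F < S < P < H < C < W < U < X.
The 8th smallest is H.

H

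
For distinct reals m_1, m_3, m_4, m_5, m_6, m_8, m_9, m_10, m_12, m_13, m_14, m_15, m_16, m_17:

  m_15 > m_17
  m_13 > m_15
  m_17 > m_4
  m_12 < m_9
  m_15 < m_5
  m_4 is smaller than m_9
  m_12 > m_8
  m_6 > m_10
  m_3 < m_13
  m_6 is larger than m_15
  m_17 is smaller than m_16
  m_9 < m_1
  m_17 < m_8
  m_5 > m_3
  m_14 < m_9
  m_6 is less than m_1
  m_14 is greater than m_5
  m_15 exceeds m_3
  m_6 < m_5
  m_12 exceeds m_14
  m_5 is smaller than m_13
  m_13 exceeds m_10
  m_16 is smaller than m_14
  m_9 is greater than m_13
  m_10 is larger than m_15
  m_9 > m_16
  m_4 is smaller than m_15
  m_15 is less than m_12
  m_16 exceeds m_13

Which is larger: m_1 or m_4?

m_1

m_4 < m_17 and m_17 < m_15 give m_4 < m_15.
Then m_15 < m_10 extends the chain to m_10.
Then m_10 < m_6 extends the chain to m_6.
Then m_6 < m_5 extends the chain to m_5.
With m_5 < m_13: m_4 < m_17 < m_15 < m_10 < m_6 < m_5 < m_13.
With m_13 < m_16: m_4 < m_17 < m_15 < m_10 < m_6 < m_5 < m_13 < m_16.
With m_16 < m_14: m_4 < m_17 < m_15 < m_10 < m_6 < m_5 < m_13 < m_16 < m_14.
With m_14 < m_12: m_4 < m_17 < m_15 < m_10 < m_6 < m_5 < m_13 < m_16 < m_14 < m_12.
Then m_12 < m_9 extends the chain to m_9.
Then m_9 < m_1 extends the chain to m_1.
So m_4 < m_1; m_1 is the larger of the two.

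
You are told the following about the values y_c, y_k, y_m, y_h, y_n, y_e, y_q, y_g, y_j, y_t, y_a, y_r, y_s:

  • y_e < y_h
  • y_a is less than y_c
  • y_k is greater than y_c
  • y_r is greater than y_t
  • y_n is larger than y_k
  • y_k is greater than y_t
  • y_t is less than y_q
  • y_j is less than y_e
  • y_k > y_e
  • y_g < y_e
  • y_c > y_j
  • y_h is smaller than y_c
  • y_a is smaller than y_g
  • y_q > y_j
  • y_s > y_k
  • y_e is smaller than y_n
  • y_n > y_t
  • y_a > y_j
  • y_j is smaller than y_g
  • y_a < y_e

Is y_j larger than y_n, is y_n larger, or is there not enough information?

y_n

The relevant relations are y_j < y_a; y_a < y_g; y_g < y_e; y_e < y_h; y_h < y_c; y_c < y_k; y_k < y_n.
Chaining these gives y_j < y_a < y_g < y_e < y_h < y_c < y_k < y_n.
So y_n is larger.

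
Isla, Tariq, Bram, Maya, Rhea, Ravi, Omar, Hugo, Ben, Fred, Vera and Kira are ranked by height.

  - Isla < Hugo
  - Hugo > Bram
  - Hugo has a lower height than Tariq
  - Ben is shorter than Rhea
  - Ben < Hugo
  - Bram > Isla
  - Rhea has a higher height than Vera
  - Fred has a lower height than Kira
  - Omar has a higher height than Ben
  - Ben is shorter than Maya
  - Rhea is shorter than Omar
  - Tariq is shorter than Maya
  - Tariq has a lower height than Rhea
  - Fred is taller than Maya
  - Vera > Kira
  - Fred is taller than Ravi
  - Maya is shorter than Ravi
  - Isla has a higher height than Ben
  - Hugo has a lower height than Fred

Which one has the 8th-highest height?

The consecutive relations fix a unique order: Ben < Isla < Bram < Hugo < Tariq < Maya < Ravi < Fred < Kira < Vera < Rhea < Omar.
The 8th largest is Tariq.

Tariq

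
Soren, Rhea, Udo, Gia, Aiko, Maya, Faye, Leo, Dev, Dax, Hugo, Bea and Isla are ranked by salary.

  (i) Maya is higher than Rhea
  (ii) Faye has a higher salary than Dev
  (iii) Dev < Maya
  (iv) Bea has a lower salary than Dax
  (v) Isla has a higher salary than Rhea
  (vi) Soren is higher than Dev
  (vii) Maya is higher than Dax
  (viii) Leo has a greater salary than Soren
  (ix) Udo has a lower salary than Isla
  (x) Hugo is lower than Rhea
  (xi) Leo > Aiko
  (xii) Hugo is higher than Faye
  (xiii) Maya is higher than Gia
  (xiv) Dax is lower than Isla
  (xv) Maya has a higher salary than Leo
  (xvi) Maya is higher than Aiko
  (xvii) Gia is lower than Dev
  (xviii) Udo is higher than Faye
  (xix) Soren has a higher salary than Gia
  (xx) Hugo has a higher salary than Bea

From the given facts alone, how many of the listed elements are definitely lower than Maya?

10

From Maya the given relations immediately reach Gia, Dev, Dax, Aiko, Rhea, Leo.
From those, Bea, Soren, Hugo — 9 in total.
From those, Faye — 10 in total.
No other element is forced below Maya by the given relations, so the count is 10.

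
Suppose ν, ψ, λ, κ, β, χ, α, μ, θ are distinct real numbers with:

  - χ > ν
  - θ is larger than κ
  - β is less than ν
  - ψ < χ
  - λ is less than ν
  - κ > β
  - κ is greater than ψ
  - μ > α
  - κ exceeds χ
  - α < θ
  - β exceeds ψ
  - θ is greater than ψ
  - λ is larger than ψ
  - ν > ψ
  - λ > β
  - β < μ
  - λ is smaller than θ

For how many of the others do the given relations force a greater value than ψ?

7

From ψ the given relations immediately reach β, λ, ν, χ, κ, θ.
From those, μ — 7 in total.
Nothing else is reachable above ψ; 7 in all.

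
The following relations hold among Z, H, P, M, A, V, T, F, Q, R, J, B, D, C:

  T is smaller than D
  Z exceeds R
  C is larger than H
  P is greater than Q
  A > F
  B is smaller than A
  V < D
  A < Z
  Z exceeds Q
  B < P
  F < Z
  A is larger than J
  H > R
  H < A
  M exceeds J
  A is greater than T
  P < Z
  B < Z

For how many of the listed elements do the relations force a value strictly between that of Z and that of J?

1

The relations place J below Z. An element lies strictly between them when it is forced above J and also forced below Z.
Above J: {M, A}. Below Z: {R, T, Q, H, B, P, F, A}.
Intersection: {A} — 1.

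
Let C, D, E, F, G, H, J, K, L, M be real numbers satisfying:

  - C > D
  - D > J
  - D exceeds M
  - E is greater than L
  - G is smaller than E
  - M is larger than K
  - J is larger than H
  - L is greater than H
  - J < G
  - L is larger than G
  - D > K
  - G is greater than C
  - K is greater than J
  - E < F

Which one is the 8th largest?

Piecing the relations together gives one ordering: H < J < K < M < D < C < G < L < E < F.
Counting 8 from the largest end gives K.

K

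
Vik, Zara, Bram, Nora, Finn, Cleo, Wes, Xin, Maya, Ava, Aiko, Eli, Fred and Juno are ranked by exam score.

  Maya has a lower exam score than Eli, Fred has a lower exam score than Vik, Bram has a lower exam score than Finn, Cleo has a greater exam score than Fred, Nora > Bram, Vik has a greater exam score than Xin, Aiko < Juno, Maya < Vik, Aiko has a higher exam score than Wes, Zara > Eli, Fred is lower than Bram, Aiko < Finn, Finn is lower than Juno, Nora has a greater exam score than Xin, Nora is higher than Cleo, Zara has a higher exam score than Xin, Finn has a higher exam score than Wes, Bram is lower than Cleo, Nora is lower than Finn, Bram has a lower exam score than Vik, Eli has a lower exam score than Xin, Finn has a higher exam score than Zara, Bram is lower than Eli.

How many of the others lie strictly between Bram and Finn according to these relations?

Chaining upward from Bram reaches: Cleo, Eli, Xin, Zara, Nora, Juno, Vik.
Chaining downward from Finn reaches: Maya, Fred, Wes, Cleo, Eli, Xin, Zara, Aiko, Nora.
Strictly between Bram and Finn are those in both lists: Cleo, Eli, Xin, Zara, Nora — 5 elements.

5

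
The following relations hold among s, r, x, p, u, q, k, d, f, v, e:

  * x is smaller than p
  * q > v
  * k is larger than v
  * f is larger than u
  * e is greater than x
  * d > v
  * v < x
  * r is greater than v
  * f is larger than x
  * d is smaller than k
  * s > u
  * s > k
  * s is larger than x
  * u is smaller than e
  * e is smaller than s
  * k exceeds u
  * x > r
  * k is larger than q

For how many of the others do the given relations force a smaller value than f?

The elements the relations force below f are v, u, r, x — no chain reaches any other.
That is 4.

4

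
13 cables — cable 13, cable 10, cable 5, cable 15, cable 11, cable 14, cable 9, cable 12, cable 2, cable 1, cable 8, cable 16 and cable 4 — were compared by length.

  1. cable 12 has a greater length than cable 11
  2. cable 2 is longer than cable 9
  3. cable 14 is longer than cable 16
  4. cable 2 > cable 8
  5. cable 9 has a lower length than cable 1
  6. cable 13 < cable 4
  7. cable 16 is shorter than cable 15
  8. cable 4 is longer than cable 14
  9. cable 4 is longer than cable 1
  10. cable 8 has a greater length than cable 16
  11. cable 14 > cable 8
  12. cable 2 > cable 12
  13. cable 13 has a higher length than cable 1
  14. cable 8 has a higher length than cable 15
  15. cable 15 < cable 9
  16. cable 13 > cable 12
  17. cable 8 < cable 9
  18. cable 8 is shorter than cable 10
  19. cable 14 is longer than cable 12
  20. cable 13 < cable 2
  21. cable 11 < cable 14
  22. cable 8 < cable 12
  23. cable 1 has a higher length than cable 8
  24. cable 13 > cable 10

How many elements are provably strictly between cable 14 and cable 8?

1

Chaining upward from cable 8 reaches: cable 9, cable 1, cable 12, cable 10, cable 13, cable 2, cable 4.
Chaining downward from cable 14 reaches: cable 11, cable 16, cable 15, cable 12.
Strictly between cable 8 and cable 14 are those in both lists: cable 12 — 1 element.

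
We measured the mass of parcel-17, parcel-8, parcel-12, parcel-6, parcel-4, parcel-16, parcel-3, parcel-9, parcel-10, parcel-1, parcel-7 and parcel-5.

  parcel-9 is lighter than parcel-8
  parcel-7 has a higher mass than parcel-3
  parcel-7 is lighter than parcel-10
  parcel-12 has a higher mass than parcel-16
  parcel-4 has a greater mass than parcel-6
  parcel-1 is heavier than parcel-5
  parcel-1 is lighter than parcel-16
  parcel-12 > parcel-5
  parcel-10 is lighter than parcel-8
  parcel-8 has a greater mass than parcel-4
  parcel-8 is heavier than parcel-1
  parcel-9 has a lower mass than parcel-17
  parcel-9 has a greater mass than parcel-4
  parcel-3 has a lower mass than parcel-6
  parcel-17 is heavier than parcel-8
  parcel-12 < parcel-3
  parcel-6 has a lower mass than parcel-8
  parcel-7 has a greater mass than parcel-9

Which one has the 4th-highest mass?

parcel-7

The consecutive relations fix a unique order: parcel-5 < parcel-1 < parcel-16 < parcel-12 < parcel-3 < parcel-6 < parcel-4 < parcel-9 < parcel-7 < parcel-10 < parcel-8 < parcel-17.
The 4th largest is parcel-7.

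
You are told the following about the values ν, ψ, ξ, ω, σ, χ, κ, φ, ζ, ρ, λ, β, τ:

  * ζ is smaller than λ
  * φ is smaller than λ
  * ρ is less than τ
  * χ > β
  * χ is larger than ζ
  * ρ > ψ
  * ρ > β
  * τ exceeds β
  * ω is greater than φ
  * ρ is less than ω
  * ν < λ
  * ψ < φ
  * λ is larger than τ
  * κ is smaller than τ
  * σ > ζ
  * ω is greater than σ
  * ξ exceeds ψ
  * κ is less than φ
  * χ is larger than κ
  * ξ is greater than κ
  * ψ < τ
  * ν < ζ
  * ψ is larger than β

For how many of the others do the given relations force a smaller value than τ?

4

Directly below τ: β, κ, ψ, ρ.
No other element is forced below τ by the given relations, so the count is 4.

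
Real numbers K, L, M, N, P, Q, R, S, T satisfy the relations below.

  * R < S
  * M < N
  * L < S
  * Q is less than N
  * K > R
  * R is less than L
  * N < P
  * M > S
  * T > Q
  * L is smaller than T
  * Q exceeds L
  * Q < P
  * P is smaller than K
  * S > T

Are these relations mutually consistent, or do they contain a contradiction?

Every relation is compatible with R < L < Q < T < S < M < N < P < K; the set is consistent.

consistent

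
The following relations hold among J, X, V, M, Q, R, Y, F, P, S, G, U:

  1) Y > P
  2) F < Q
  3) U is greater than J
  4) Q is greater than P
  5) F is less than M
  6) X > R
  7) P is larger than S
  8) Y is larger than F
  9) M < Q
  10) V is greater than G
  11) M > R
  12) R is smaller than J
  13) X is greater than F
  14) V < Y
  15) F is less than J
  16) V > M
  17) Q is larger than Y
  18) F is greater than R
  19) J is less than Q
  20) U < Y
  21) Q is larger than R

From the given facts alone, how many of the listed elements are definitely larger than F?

From F the given relations immediately reach M, X, J, Y, Q.
From those, V, U — 7 in total.
Nothing else is reachable above F; 7 in all.

7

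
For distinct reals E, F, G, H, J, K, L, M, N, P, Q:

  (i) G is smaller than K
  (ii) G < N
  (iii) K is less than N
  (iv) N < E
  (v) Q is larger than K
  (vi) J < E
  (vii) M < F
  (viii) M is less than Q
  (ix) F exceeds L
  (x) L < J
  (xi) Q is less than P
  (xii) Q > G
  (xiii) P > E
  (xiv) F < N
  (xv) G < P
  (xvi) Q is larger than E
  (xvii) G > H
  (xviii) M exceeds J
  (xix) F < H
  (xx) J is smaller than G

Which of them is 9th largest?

M

Piecing the relations together gives one ordering: L < J < M < F < H < G < K < N < E < Q < P.
The 9th largest is M.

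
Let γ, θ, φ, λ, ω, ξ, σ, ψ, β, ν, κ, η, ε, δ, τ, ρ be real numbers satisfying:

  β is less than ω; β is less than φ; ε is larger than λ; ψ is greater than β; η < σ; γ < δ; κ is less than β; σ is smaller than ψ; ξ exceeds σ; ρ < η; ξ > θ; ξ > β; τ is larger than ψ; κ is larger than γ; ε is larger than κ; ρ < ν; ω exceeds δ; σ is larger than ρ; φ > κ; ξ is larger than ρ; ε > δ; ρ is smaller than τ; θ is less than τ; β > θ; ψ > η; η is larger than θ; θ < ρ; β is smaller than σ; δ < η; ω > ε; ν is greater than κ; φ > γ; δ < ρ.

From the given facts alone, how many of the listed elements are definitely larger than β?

6

From β the given relations immediately reach σ, ψ, ξ, ω, φ.
From those, τ — 6 in total.
Nothing else is reachable above β; 6 in all.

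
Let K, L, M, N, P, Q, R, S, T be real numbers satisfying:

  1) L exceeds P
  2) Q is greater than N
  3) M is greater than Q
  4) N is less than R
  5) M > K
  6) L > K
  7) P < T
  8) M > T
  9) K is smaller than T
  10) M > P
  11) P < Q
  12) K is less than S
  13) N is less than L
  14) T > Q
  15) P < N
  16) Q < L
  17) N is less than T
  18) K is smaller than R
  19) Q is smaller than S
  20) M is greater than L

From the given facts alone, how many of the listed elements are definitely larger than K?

5

From K the given relations immediately reach R, T, L, S, M.
No other element is forced above K by the given relations, so the count is 5.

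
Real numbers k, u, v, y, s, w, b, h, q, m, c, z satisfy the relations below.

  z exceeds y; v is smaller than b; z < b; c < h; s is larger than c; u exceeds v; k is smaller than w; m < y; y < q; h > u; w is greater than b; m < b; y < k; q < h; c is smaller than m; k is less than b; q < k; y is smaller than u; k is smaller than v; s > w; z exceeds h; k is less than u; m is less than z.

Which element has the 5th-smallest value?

Piecing the relations together gives one ordering: c < m < y < q < k < v < u < h < z < b < w < s.
Counting 5 from the smallest end gives k.

k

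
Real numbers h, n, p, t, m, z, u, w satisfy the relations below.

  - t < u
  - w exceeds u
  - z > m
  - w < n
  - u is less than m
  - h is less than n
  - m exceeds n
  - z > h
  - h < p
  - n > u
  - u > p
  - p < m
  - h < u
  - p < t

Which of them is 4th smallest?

Chaining the given pairs: h < p < t < u < w < n < m < z.
The 4th smallest is u.

u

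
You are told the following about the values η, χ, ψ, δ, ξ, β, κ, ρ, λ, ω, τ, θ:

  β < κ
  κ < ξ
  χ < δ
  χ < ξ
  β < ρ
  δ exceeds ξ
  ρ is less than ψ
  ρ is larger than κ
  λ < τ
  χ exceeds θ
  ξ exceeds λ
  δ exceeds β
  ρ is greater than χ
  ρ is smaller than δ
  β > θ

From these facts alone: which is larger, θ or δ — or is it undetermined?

Chaining the given relations: θ < β < κ < ρ < δ.
So δ is larger.

δ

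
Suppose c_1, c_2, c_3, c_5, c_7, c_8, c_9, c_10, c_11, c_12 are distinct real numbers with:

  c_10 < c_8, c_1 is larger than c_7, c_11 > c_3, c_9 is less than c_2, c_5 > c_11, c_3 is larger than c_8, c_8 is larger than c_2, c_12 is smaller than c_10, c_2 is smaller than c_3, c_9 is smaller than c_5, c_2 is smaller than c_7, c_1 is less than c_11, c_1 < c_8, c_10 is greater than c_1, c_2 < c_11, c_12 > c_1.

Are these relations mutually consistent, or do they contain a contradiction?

consistent

The single ordering c_9 < c_2 < c_7 < c_1 < c_12 < c_10 < c_8 < c_3 < c_11 < c_5 satisfies every listed relation, so no contradiction arises.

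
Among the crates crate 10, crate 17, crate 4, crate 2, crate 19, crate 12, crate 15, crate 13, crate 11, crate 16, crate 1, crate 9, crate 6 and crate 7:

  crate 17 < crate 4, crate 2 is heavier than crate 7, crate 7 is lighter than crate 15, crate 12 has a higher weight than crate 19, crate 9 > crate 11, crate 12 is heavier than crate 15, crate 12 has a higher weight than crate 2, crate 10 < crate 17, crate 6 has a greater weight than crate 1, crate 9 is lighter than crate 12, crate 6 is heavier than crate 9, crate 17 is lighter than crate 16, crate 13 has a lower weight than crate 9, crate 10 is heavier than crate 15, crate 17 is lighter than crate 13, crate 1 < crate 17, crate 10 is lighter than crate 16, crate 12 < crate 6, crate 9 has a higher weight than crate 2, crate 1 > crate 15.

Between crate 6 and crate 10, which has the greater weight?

crate 6

Chaining the given relations: crate 10 < crate 17 < crate 13 < crate 9 < crate 12 < crate 6.
So crate 10 < crate 6; crate 6 is the heavier of the two.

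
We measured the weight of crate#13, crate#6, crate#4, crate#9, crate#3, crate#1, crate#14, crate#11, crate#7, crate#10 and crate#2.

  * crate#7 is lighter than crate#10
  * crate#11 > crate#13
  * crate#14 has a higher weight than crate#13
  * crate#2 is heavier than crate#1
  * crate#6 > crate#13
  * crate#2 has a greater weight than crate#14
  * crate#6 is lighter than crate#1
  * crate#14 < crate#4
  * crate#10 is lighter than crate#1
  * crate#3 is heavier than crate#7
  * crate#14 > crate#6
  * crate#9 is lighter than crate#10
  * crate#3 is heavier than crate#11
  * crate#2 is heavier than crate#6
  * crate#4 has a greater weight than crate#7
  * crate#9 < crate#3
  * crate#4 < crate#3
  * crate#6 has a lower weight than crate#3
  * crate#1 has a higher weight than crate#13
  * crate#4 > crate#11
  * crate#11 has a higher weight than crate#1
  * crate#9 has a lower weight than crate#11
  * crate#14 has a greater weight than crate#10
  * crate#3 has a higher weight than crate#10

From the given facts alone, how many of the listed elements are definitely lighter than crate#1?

Directly below crate#1: crate#13, crate#6, crate#10.
One step further: crate#9, crate#7 (5 so far).
Nothing else is reachable below crate#1; 5 in all.

5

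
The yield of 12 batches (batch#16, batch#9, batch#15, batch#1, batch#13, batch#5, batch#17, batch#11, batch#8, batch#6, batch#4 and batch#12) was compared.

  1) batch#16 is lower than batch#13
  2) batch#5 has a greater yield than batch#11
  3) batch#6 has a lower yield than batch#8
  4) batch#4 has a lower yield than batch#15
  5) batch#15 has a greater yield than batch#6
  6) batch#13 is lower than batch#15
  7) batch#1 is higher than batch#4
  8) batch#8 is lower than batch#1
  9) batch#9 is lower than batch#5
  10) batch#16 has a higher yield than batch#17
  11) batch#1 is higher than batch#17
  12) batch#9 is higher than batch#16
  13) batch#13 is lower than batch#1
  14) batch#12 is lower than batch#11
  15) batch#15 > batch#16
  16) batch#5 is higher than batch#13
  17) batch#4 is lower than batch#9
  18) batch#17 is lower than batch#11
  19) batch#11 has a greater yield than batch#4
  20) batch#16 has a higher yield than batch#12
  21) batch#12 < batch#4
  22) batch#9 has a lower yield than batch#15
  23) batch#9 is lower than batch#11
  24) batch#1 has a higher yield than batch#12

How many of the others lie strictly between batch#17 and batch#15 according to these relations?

3

The relations place batch#17 below batch#15. An element lies strictly between them when it is forced above batch#17 and also forced below batch#15.
Above batch#17: {batch#16, batch#9, batch#13, batch#1, batch#11, batch#5}. Below batch#15: {batch#12, batch#6, batch#4, batch#16, batch#9, batch#13}.
Intersection: {batch#16, batch#9, batch#13} — 3.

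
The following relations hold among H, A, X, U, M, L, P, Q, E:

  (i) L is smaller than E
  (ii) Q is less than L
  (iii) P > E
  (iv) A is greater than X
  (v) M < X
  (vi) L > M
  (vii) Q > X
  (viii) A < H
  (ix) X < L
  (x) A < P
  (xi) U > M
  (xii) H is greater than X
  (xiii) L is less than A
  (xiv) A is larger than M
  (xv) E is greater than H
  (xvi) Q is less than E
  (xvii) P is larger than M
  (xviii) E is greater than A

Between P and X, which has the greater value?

P

Following the relations from X: X < L < A < H < E < P.
So X < P; P is the larger of the two.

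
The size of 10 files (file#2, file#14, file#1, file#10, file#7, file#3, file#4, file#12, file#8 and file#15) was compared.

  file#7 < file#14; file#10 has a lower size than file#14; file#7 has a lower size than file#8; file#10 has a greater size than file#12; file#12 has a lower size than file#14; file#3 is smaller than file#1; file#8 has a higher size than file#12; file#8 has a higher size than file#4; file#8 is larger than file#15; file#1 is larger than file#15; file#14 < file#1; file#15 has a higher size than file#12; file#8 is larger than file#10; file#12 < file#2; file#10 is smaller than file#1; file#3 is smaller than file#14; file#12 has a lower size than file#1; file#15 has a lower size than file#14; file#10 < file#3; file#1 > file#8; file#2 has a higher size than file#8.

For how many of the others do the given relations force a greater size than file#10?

5

From file#10 the given relations immediately reach file#3, file#14, file#8, file#1.
From those, file#2 — 5 in total.
Nothing else is reachable above file#10; 5 in all.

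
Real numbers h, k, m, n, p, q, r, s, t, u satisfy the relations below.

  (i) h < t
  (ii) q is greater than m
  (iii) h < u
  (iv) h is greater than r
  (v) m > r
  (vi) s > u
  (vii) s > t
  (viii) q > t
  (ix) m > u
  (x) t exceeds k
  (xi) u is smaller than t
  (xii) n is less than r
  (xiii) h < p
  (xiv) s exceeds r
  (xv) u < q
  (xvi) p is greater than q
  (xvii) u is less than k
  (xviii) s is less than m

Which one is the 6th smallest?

Chaining the given pairs: n < r < h < u < k < t < s < m < q < p.
The 6th smallest is t.

t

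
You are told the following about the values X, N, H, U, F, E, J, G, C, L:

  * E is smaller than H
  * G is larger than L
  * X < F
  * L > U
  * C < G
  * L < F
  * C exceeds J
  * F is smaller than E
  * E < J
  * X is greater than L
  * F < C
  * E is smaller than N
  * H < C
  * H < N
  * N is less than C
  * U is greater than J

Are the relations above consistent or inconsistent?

inconsistent

Chaining the given relations yields J < U < L < X < F < E, so J < E. But one relation states E < J. These cannot both hold.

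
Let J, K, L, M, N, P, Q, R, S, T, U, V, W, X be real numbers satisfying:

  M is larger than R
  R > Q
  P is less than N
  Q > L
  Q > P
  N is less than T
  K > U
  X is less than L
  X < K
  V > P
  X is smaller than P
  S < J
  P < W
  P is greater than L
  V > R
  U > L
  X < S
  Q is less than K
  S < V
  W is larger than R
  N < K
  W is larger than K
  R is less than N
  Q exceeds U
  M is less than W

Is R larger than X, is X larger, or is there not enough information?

R

Chaining the given relations: X < L < U < Q < R.
So R is larger.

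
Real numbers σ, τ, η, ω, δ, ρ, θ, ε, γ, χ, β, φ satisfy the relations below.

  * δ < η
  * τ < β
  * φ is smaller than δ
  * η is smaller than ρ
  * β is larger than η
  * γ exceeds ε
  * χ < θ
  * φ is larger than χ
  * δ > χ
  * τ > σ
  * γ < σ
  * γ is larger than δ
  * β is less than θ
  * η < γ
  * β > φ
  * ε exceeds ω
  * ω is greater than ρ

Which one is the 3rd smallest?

δ

The consecutive relations fix a unique order: χ < φ < δ < η < ρ < ω < ε < γ < σ < τ < β < θ.
The 3rd smallest is δ.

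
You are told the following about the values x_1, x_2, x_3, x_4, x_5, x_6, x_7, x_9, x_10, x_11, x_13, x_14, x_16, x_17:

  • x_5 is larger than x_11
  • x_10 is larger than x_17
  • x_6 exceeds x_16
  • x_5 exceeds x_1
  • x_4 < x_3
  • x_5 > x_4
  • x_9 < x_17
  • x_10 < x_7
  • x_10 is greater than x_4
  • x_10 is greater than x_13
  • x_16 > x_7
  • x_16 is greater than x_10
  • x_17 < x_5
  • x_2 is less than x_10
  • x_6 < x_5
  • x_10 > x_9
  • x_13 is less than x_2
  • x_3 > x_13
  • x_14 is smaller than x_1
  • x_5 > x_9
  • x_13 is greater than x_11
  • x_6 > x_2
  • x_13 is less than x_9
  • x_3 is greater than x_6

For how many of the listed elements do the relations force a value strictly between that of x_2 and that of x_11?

1

Chaining upward from x_11 reaches: x_13, x_9, x_17, x_10, x_7, x_16, x_6, x_5, x_3.
Chaining downward from x_2 reaches: x_13.
Strictly between x_11 and x_2 are those in both lists: x_13 — 1 element.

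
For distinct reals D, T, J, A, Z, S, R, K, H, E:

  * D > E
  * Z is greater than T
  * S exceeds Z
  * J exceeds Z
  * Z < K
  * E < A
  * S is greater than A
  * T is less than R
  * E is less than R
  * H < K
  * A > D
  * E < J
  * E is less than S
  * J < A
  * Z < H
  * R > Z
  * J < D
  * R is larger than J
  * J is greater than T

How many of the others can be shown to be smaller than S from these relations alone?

Directly below S: E, Z, A.
One step further: T, J, D (6 so far).
Nothing else is reachable below S; 6 in all.

6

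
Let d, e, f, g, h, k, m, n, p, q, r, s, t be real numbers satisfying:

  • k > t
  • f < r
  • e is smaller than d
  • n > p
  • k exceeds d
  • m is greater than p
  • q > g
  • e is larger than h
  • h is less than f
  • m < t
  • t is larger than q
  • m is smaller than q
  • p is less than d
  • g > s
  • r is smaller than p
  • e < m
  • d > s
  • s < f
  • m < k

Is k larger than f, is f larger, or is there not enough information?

f < r and r < p give f < p.
With p < m: f < r < p < m.
With m < q: f < r < p < m < q.
With q < t: f < r < p < m < q < t.
With t < k: f < r < p < m < q < t < k.
So k is larger.

k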